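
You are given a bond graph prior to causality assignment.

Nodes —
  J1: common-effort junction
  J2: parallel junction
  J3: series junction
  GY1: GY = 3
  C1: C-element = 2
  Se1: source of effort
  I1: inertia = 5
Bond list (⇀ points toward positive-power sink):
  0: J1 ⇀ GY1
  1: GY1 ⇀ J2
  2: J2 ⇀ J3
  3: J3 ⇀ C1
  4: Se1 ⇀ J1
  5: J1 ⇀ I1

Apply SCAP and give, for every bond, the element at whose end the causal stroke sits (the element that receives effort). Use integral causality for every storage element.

bond 0 stroke at GY1
bond 1 stroke at GY1
bond 2 stroke at J2
bond 3 stroke at J3
bond 4 stroke at J1
bond 5 stroke at I1

β4 stroke at J1  (Se1: effort source, stroke at far end)
β0 stroke at GY1  (J1 effort already set via bond 4)
β5 stroke at I1  (0-jn J1 has e-setter on 4)
β1 stroke at GY1  (GY1: gyrator matches bond 0)
β2 stroke at J2  (J2 needs exactly one e-in)
β3 stroke at J3  (1-jn J3 has f-setter on 2)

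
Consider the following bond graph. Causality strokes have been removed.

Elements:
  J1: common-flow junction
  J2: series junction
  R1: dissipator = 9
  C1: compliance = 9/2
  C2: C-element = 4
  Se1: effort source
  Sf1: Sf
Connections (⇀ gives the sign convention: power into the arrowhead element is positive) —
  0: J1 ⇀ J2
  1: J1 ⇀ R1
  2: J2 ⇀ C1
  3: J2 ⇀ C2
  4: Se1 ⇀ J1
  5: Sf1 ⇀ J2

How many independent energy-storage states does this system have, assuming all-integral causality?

2  (C1, C2 all integral)

bond 4 |J1  (Se1 fixes effort; stroke away)
bond 5 |Sf1  (Sf1: flow source, stroke at near end)
bond 0 |J2  (1-jn J2 has f-setter on 5)
bond 2 |J2  (J2 flow already set via bond 5)
bond 3 |J2  (J2 flow already set via bond 5)
bond 1 |J1  (J1 flow already set via bond 0)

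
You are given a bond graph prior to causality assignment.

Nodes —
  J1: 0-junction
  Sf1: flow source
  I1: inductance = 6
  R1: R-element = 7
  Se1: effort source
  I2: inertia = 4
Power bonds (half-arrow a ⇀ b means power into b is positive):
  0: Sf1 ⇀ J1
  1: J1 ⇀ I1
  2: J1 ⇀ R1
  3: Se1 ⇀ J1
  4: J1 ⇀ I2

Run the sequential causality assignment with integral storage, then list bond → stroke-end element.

bond 0 stroke at Sf1
bond 1 stroke at I1
bond 2 stroke at R1
bond 3 stroke at J1
bond 4 stroke at I2

#0 |Sf1  (source Sf1 imposes f)
#3 |J1  (Se1: effort source, stroke at far end)
#1 |I1  (J1: bond 3 brought effort, rest push out)
#2 |R1  (0-jn J1 has e-setter on 3)
#4 |I2  (0-jn J1 has e-setter on 3)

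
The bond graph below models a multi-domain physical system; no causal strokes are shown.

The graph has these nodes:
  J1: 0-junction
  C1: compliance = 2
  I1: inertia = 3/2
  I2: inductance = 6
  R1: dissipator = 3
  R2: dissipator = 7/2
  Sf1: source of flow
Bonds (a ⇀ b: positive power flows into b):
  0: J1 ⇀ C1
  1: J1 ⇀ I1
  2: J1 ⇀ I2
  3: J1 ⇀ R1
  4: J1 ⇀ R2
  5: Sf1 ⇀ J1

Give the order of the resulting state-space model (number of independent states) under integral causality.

3  (C1, I1, I2 all integral)

bond 5 stroke at Sf1  (Sf1 fixes flow; stroke at Sf1)
bond 0 stroke at J1  (C1 integral (e out))
bond 1 stroke at I1  (J1 effort already set via bond 0)
bond 2 stroke at I2  (J1: bond 0 brought effort, rest push out)
bond 3 stroke at R1  (common-e at J1 fixed by 0)
bond 4 stroke at R2  (0-jn J1 has e-setter on 0)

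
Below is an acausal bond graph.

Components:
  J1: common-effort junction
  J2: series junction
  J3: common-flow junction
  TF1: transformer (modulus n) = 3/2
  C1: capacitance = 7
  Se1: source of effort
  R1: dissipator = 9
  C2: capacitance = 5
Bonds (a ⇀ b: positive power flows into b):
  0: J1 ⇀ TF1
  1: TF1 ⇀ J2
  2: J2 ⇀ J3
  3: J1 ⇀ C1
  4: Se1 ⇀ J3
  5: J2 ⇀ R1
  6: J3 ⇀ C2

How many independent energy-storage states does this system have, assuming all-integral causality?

2  (C1, C2 all integral)

b4 |J3  (Se1: effort source, stroke at far end)
b3 |J1  (C1: C, integral causality)
b0 |TF1  (common-e at J1 fixed by 3)
b1 |J2  (TF1 one-in-one-out from 0)
b6 |J3  (C2: C, integral causality)
b2 |J2  (J3: last free bond brings flow in)
b5 |R1  (J2: last free bond brings flow in)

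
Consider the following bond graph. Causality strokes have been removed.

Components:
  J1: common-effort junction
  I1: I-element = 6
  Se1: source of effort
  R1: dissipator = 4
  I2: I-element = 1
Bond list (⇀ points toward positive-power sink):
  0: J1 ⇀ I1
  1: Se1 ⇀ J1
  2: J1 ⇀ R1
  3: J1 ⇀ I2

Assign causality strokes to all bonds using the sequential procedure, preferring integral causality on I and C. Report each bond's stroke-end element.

#1 →J1  (Se1: effort source, stroke at far end)
#0 →I1  (J1 effort already set via bond 1)
#2 →R1  (J1 effort already set via bond 1)
#3 →I2  (0-jn J1 has e-setter on 1)

β0 stroke→I1
β1 stroke→J1
β2 stroke→R1
β3 stroke→I2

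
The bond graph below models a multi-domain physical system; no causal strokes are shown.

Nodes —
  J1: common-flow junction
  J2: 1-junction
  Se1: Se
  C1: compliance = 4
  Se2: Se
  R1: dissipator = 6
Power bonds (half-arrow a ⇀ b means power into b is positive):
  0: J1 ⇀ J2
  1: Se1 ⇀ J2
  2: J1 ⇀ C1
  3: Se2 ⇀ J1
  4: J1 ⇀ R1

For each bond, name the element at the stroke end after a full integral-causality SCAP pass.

b0 stroke→J1
b1 stroke→J2
b2 stroke→J1
b3 stroke→J1
b4 stroke→R1

#1 →J2  (source Se1 imposes e)
#3 →J1  (Se2 fixes effort; stroke away)
#0 →J1  (J2 needs exactly one f-in)
#2 →J1  (C1 outputs effort q/C1)
#4 →R1  (only one flow-in slot at J1)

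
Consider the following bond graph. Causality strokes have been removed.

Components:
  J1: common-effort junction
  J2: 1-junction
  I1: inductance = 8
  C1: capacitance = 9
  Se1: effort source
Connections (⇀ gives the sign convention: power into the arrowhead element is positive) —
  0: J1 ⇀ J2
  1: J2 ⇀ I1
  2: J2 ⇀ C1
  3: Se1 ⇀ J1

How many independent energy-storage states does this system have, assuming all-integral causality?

β3 →J1  (source Se1 imposes e)
β0 →J2  (common-e at J1 fixed by 3)
β1 →I1  (I1 integral (f out))
β2 →J2  (J2 flow already set via bond 1)

2  (C1, I1 all integral)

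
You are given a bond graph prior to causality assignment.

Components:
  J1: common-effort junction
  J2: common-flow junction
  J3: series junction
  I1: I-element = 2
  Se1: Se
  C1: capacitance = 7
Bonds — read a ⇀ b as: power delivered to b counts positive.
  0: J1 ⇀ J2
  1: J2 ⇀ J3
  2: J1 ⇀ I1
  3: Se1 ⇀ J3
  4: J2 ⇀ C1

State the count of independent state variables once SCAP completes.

bond 3 →J3  (Se1 fixes effort; stroke away)
bond 1 →J2  (only one flow-in slot at J3)
bond 2 →I1  (I1 outputs flow p/I1)
bond 0 →J1  (J1: last free bond brings effort in)
bond 4 →J2  (J2: bond 0 brought flow, rest push out)

2  (C1, I1 all integral)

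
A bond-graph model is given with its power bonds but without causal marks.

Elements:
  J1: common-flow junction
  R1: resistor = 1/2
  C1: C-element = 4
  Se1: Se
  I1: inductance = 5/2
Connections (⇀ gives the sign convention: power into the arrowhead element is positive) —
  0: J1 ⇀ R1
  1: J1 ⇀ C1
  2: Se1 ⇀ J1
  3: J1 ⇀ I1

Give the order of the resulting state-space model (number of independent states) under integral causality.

2  (C1, I1 all integral)

β2 stroke at J1  (source Se1 imposes e)
β1 stroke at J1  (C1 outputs effort q/C1)
β3 stroke at I1  (I1 integral (f out))
β0 stroke at J1  (common-f at J1 fixed by 3)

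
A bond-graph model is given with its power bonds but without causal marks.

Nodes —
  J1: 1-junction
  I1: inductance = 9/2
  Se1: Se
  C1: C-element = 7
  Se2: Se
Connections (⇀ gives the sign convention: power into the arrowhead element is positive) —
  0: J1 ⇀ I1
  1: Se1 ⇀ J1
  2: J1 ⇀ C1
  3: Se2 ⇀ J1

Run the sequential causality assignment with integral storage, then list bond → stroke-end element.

bond 0 |I1
bond 1 |J1
bond 2 |J1
bond 3 |J1

β1 stroke at J1  (Se1 fixes effort; stroke away)
β3 stroke at J1  (source Se2 imposes e)
β0 stroke at I1  (I1 outputs flow p/I1)
β2 stroke at J1  (J1: bond 0 brought flow, rest push out)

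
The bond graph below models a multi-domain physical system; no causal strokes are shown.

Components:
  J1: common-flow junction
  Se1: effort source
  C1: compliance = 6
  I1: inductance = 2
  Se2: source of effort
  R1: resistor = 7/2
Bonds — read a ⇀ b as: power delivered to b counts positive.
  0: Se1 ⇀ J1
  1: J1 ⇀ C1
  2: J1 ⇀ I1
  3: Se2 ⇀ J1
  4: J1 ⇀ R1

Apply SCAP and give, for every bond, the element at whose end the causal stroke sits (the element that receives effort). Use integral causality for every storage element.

bond 0 stroke→J1
bond 1 stroke→J1
bond 2 stroke→I1
bond 3 stroke→J1
bond 4 stroke→J1

b0 |J1  (Se1 fixes effort; stroke away)
b3 |J1  (Se2 fixes effort; stroke away)
b1 |J1  (C1 integral (e out))
b2 |I1  (I1 integral (f out))
b4 |J1  (1-jn J1 has f-setter on 2)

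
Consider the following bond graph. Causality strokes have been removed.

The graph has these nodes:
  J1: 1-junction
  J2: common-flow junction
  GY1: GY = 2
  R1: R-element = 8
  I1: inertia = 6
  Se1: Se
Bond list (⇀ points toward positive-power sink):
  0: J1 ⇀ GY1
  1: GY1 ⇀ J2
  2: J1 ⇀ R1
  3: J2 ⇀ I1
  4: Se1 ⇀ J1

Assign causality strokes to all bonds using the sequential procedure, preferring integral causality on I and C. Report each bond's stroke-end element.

#4 stroke→J1  (Se1: effort source, stroke at far end)
#3 stroke→I1  (I1 integral (f out))
#1 stroke→J2  (J2 flow already set via bond 3)
#0 stroke→J1  (GY1: gyrator matches bond 1)
#2 stroke→R1  (closing 1-jn rule on J1)

b0 →J1
b1 →J2
b2 →R1
b3 →I1
b4 →J1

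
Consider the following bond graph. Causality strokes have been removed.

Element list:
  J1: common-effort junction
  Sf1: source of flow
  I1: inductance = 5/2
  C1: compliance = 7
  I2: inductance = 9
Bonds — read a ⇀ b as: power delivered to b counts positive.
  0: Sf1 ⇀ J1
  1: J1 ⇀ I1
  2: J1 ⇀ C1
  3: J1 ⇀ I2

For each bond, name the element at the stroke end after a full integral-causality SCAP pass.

b0 →Sf1
b1 →I1
b2 →J1
b3 →I2

bond 0 stroke→Sf1  (Sf1 fixes flow; stroke at Sf1)
bond 1 stroke→I1  (I1 integral (f out))
bond 2 stroke→J1  (C1 outputs effort q/C1)
bond 3 stroke→I2  (J1: bond 2 brought effort, rest push out)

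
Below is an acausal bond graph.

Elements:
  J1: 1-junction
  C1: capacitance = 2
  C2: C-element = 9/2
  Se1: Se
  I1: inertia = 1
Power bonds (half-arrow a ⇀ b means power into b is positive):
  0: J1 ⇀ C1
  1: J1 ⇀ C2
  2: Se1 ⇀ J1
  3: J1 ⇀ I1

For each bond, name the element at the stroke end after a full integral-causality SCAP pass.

bond 2 →J1  (Se1 fixes effort; stroke away)
bond 0 →J1  (C1 integral (e out))
bond 1 →J1  (prefer integral on C2)
bond 3 →I1  (only one flow-in slot at J1)

bond 0 stroke→J1
bond 1 stroke→J1
bond 2 stroke→J1
bond 3 stroke→I1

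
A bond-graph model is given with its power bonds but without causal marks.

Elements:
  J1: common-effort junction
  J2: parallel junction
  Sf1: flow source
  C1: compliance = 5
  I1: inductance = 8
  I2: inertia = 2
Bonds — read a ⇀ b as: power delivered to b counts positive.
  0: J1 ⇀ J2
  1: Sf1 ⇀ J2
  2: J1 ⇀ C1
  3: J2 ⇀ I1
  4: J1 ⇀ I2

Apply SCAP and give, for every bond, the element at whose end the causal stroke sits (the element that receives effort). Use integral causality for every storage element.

#0 stroke→J2
#1 stroke→Sf1
#2 stroke→J1
#3 stroke→I1
#4 stroke→I2

b1 stroke→Sf1  (Sf1 (Sf) sets flow on bond)
b2 stroke→J1  (prefer integral on C1)
b0 stroke→J2  (0-jn J1 has e-setter on 2)
b4 stroke→I2  (common-e at J1 fixed by 2)
b3 stroke→I1  (0-jn J2 has e-setter on 0)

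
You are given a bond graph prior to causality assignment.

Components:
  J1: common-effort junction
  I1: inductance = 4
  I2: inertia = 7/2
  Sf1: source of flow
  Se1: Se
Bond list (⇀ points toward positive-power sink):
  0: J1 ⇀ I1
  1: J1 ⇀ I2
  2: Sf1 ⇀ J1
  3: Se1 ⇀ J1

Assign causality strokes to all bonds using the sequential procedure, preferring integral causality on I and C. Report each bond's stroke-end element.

#0 stroke at I1
#1 stroke at I2
#2 stroke at Sf1
#3 stroke at J1

bond 2 stroke→Sf1  (Sf1 (Sf) sets flow on bond)
bond 3 stroke→J1  (Se1 fixes effort; stroke away)
bond 0 stroke→I1  (common-e at J1 fixed by 3)
bond 1 stroke→I2  (0-jn J1 has e-setter on 3)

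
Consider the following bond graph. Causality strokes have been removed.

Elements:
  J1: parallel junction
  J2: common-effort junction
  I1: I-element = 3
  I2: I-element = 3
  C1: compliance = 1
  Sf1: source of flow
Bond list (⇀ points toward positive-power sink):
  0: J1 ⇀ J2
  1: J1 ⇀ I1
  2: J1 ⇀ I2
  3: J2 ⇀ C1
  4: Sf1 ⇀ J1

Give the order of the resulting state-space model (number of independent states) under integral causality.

bond 4 stroke→Sf1  (Sf1: flow source, stroke at near end)
bond 1 stroke→I1  (I1: I, integral causality)
bond 2 stroke→I2  (I2: I, integral causality)
bond 0 stroke→J1  (J1: last free bond brings effort in)
bond 3 stroke→J2  (J2 needs exactly one e-in)

3  (C1, I1, I2 all integral)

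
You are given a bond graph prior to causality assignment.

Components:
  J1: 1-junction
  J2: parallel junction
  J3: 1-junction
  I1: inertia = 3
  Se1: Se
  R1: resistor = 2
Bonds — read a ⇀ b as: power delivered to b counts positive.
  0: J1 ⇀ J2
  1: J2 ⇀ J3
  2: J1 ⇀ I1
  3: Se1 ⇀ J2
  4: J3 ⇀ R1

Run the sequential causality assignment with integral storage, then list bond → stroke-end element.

b3 stroke→J2  (source Se1 imposes e)
b0 stroke→J1  (J2 effort already set via bond 3)
b1 stroke→J3  (0-jn J2 has e-setter on 3)
b4 stroke→R1  (only one flow-in slot at J3)
b2 stroke→I1  (J1 needs exactly one f-in)

b0 |J1
b1 |J3
b2 |I1
b3 |J2
b4 |R1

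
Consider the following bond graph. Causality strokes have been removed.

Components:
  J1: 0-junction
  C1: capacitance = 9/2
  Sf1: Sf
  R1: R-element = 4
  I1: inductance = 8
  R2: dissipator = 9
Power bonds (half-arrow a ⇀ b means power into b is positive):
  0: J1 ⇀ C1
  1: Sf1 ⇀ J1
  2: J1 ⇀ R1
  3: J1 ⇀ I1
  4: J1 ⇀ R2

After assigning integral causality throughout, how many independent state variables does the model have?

2  (C1, I1 all integral)

bond 1 →Sf1  (source Sf1 imposes f)
bond 0 →J1  (C1 integral (e out))
bond 2 →R1  (common-e at J1 fixed by 0)
bond 3 →I1  (J1: bond 0 brought effort, rest push out)
bond 4 →R2  (J1: bond 0 brought effort, rest push out)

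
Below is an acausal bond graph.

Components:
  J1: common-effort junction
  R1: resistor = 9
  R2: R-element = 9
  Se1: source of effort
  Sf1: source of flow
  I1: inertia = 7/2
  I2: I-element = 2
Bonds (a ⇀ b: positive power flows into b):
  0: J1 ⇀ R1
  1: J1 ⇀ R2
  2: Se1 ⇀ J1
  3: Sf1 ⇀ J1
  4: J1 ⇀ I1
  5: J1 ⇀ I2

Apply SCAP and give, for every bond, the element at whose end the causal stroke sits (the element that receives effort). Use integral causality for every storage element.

#0 stroke at R1
#1 stroke at R2
#2 stroke at J1
#3 stroke at Sf1
#4 stroke at I1
#5 stroke at I2

#2 →J1  (Se1 fixes effort; stroke away)
#3 →Sf1  (Sf1: flow source, stroke at near end)
#0 →R1  (J1 effort already set via bond 2)
#1 →R2  (J1 effort already set via bond 2)
#4 →I1  (J1 effort already set via bond 2)
#5 →I2  (J1: bond 2 brought effort, rest push out)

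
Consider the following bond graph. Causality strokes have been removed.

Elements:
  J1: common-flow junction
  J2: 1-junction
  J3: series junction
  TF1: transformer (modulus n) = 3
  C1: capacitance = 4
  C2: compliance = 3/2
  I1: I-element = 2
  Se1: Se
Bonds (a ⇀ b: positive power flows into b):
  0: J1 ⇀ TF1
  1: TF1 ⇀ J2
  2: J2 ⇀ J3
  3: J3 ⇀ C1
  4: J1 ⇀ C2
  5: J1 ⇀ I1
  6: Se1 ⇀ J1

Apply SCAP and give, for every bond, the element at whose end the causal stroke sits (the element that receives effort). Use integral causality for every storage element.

#6 stroke at J1  (Se1 (Se) sets effort on bond)
#3 stroke at J3  (C1 outputs effort q/C1)
#2 stroke at J2  (closing 1-jn rule on J3)
#1 stroke at TF1  (J2: last free bond brings flow in)
#0 stroke at J1  (TF1: transformer flips bond 1)
#4 stroke at J1  (C2 integral (e out))
#5 stroke at I1  (J1: last free bond brings flow in)

b0 →J1
b1 →TF1
b2 →J2
b3 →J3
b4 →J1
b5 →I1
b6 →J1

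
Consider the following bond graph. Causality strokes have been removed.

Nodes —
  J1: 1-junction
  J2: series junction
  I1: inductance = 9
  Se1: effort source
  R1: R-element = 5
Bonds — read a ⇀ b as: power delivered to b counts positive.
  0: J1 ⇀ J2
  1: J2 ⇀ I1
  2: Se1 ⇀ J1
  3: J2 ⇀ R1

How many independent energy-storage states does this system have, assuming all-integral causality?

bond 2 stroke at J1  (Se1: effort source, stroke at far end)
bond 0 stroke at J2  (J1: last free bond brings flow in)
bond 1 stroke at I1  (I1 integral (f out))
bond 3 stroke at J2  (1-jn J2 has f-setter on 1)

1  (I1 all integral)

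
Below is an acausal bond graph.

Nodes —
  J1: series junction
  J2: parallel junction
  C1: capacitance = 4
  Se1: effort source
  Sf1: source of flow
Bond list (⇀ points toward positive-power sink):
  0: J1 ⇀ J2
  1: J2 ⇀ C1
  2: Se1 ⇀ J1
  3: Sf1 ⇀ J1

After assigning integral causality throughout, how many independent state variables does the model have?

bond 2 →J1  (source Se1 imposes e)
bond 3 →Sf1  (Sf1: flow source, stroke at near end)
bond 0 →J1  (J1 flow already set via bond 3)
bond 1 →J2  (J2: last free bond brings effort in)

1  (C1 all integral)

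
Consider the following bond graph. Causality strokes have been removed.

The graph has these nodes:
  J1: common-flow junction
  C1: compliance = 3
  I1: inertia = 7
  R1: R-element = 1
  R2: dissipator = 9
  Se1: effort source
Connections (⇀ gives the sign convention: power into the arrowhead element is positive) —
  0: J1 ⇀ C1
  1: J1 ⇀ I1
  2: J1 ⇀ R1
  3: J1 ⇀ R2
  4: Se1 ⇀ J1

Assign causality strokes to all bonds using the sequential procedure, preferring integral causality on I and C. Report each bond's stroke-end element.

bond 4 →J1  (Se1 (Se) sets effort on bond)
bond 0 →J1  (C1 integral (e out))
bond 1 →I1  (I1 integral (f out))
bond 2 →J1  (J1 flow already set via bond 1)
bond 3 →J1  (common-f at J1 fixed by 1)

bond 0 stroke→J1
bond 1 stroke→I1
bond 2 stroke→J1
bond 3 stroke→J1
bond 4 stroke→J1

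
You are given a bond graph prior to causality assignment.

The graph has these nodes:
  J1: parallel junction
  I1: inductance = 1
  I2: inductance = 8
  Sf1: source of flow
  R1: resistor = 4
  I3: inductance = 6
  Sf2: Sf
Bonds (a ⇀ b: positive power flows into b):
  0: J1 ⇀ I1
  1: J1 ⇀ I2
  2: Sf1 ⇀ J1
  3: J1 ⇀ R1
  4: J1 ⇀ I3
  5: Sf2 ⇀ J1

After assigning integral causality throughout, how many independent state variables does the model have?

bond 2 stroke at Sf1  (source Sf1 imposes f)
bond 5 stroke at Sf2  (Sf2: flow source, stroke at near end)
bond 0 stroke at I1  (prefer integral on I1)
bond 1 stroke at I2  (I2 outputs flow p/I2)
bond 4 stroke at I3  (I3: I, integral causality)
bond 3 stroke at J1  (closing 0-jn rule on J1)

3  (I1, I2, I3 all integral)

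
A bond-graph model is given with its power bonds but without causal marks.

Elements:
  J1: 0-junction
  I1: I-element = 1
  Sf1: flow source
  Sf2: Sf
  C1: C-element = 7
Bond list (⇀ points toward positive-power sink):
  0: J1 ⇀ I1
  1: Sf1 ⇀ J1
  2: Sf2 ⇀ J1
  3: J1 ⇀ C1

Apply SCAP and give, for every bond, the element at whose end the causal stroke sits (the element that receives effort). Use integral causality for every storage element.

b1 stroke→Sf1  (Sf1 (Sf) sets flow on bond)
b2 stroke→Sf2  (Sf2 fixes flow; stroke at Sf2)
b0 stroke→I1  (I1: I, integral causality)
b3 stroke→J1  (J1 needs exactly one e-in)

#0 |I1
#1 |Sf1
#2 |Sf2
#3 |J1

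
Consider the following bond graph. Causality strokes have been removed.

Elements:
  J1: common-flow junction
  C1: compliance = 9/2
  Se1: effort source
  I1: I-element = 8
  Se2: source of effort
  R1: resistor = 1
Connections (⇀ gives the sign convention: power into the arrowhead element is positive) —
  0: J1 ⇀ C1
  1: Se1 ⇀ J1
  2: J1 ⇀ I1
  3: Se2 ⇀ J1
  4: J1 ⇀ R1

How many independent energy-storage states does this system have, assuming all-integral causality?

2  (C1, I1 all integral)

bond 1 |J1  (Se1 fixes effort; stroke away)
bond 3 |J1  (Se2 fixes effort; stroke away)
bond 0 |J1  (C1: C, integral causality)
bond 2 |I1  (I1 outputs flow p/I1)
bond 4 |J1  (J1 flow already set via bond 2)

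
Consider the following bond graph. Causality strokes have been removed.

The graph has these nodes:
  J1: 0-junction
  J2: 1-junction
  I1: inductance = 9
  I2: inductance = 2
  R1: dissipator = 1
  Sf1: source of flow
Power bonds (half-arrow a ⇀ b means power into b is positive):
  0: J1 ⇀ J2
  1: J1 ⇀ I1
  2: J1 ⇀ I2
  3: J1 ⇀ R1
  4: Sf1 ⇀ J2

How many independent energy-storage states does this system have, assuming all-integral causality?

2  (I1, I2 all integral)

#4 stroke→Sf1  (source Sf1 imposes f)
#0 stroke→J2  (J2 flow already set via bond 4)
#1 stroke→I1  (I1 integral (f out))
#2 stroke→I2  (I2 integral (f out))
#3 stroke→J1  (only one effort-in slot at J1)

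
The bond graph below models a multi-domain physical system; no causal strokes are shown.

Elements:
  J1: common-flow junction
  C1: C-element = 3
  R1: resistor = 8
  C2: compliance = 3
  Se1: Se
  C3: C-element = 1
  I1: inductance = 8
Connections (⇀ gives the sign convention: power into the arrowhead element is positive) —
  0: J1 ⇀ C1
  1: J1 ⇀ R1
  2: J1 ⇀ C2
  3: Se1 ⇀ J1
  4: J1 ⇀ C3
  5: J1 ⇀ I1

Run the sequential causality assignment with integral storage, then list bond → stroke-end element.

bond 3 stroke at J1  (source Se1 imposes e)
bond 0 stroke at J1  (C1: C, integral causality)
bond 2 stroke at J1  (C2: C, integral causality)
bond 4 stroke at J1  (C3 outputs effort q/C3)
bond 5 stroke at I1  (I1: I, integral causality)
bond 1 stroke at J1  (J1: bond 5 brought flow, rest push out)

b0 stroke at J1
b1 stroke at J1
b2 stroke at J1
b3 stroke at J1
b4 stroke at J1
b5 stroke at I1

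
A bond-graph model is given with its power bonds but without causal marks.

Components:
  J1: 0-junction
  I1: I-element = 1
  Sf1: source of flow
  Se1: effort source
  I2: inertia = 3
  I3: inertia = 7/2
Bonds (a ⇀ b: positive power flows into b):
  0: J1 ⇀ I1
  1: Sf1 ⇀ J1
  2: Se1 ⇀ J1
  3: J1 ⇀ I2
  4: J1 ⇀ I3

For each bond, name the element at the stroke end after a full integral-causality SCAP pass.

b0 |I1
b1 |Sf1
b2 |J1
b3 |I2
b4 |I3

β1 stroke at Sf1  (source Sf1 imposes f)
β2 stroke at J1  (Se1 (Se) sets effort on bond)
β0 stroke at I1  (J1: bond 2 brought effort, rest push out)
β3 stroke at I2  (common-e at J1 fixed by 2)
β4 stroke at I3  (0-jn J1 has e-setter on 2)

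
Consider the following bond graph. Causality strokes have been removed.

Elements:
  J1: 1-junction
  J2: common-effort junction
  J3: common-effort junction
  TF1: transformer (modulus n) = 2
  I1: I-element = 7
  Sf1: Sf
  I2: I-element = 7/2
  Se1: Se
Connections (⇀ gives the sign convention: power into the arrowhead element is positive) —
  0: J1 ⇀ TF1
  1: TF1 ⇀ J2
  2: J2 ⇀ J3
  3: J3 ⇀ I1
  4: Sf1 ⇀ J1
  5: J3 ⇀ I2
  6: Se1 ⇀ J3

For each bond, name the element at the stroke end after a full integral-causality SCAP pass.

#4 |Sf1  (Sf1: flow source, stroke at near end)
#6 |J3  (Se1: effort source, stroke at far end)
#0 |J1  (J1 flow already set via bond 4)
#2 |J2  (J3 effort already set via bond 6)
#3 |I1  (0-jn J3 has e-setter on 6)
#5 |I2  (J3: bond 6 brought effort, rest push out)
#1 |TF1  (TF1 one-in-one-out from 0)

#0 |J1
#1 |TF1
#2 |J2
#3 |I1
#4 |Sf1
#5 |I2
#6 |J3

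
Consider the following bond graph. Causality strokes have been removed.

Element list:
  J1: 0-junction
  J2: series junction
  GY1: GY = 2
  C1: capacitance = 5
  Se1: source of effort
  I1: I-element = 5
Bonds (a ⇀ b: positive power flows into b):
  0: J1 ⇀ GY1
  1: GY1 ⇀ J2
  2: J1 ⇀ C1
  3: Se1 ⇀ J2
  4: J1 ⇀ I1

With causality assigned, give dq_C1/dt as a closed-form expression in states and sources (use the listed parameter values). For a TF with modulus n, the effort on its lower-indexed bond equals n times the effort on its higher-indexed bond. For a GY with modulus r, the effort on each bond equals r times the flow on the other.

#3 stroke at J2  (Se1 (Se) sets effort on bond)
#1 stroke at GY1  (J2 needs exactly one f-in)
#0 stroke at GY1  (GY1 both-in/both-out from 1)
#2 stroke at J1  (C1 integral (e out))
#4 stroke at I1  (J1 effort already set via bond 2)

dq_C1/dt = E_Se1/2 - p_I1/5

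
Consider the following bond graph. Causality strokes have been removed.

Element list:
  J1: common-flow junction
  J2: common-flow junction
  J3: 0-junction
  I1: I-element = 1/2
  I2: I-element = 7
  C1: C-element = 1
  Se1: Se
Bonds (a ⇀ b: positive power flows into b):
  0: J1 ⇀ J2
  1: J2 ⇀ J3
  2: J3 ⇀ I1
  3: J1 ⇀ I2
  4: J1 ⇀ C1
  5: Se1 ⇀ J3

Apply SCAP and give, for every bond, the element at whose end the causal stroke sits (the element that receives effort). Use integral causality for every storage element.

bond 5 stroke→J3  (Se1 (Se) sets effort on bond)
bond 1 stroke→J2  (common-e at J3 fixed by 5)
bond 2 stroke→I1  (J3 effort already set via bond 5)
bond 0 stroke→J1  (only one flow-in slot at J2)
bond 3 stroke→I2  (I2 outputs flow p/I2)
bond 4 stroke→J1  (J1 flow already set via bond 3)

#0 |J1
#1 |J2
#2 |I1
#3 |I2
#4 |J1
#5 |J3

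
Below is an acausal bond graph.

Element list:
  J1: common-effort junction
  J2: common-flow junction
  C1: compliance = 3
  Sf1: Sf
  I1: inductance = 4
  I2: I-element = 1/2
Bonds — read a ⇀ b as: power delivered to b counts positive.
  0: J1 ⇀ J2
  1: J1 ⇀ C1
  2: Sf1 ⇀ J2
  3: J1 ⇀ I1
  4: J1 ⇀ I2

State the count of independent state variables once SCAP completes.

β2 →Sf1  (Sf1 fixes flow; stroke at Sf1)
β0 →J2  (J2: bond 2 brought flow, rest push out)
β1 →J1  (C1 integral (e out))
β3 →I1  (J1 effort already set via bond 1)
β4 →I2  (J1: bond 1 brought effort, rest push out)

3  (C1, I1, I2 all integral)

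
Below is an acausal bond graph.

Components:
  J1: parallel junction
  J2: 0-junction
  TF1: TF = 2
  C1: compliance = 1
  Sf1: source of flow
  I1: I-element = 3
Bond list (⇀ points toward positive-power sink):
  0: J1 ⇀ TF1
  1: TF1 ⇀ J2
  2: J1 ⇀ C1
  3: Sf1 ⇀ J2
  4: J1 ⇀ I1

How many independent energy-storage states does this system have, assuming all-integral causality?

2  (C1, I1 all integral)

b3 |Sf1  (source Sf1 imposes f)
b1 |J2  (J2: last free bond brings effort in)
b0 |TF1  (TF1: transformer flips bond 1)
b2 |J1  (C1: C, integral causality)
b4 |I1  (common-e at J1 fixed by 2)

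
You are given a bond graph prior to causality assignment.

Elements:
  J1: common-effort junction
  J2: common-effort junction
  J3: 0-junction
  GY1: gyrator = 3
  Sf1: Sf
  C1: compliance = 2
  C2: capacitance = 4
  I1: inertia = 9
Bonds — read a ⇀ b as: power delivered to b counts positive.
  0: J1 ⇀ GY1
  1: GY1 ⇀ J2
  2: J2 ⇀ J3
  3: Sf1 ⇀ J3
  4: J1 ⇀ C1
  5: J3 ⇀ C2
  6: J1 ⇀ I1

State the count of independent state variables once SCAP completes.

#3 |Sf1  (Sf1 fixes flow; stroke at Sf1)
#4 |J1  (prefer integral on C1)
#0 |GY1  (common-e at J1 fixed by 4)
#6 |I1  (0-jn J1 has e-setter on 4)
#1 |GY1  (through GY1, causality inverts; strokes same side of GY1)
#2 |J2  (J2 needs exactly one e-in)
#5 |J3  (only one effort-in slot at J3)

3  (C1, C2, I1 all integral)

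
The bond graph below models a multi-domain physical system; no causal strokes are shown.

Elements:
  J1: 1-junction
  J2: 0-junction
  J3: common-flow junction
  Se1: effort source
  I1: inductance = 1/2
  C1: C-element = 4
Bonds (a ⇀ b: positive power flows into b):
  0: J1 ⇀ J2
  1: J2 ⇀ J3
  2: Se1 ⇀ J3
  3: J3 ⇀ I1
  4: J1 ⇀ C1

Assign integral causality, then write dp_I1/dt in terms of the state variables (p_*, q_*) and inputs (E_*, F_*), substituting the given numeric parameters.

#2 stroke at J3  (Se1 fixes effort; stroke away)
#3 stroke at I1  (I1 outputs flow p/I1)
#1 stroke at J3  (common-f at J3 fixed by 3)
#0 stroke at J2  (closing 0-jn rule on J2)
#4 stroke at J1  (common-f at J1 fixed by 0)

dp_I1/dt = E_Se1 - q_C1/4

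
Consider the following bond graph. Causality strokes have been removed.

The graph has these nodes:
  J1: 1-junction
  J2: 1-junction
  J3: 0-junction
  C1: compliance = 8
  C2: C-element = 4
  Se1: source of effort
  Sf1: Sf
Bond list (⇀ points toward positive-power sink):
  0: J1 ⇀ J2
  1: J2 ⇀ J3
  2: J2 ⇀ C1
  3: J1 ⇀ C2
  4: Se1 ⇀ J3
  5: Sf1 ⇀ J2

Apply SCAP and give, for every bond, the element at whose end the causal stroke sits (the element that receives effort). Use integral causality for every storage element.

b4 stroke at J3  (Se1: effort source, stroke at far end)
b5 stroke at Sf1  (source Sf1 imposes f)
b0 stroke at J2  (common-f at J2 fixed by 5)
b1 stroke at J2  (common-f at J2 fixed by 5)
b2 stroke at J2  (common-f at J2 fixed by 5)
b3 stroke at J1  (common-f at J1 fixed by 0)

bond 0 →J2
bond 1 →J2
bond 2 →J2
bond 3 →J1
bond 4 →J3
bond 5 →Sf1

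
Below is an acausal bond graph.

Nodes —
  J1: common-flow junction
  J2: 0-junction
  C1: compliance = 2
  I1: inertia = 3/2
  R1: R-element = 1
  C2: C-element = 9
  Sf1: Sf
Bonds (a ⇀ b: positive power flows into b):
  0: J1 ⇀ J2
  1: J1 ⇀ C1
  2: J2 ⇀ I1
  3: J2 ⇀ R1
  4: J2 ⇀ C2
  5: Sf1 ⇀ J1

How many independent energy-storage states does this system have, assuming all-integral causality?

#5 →Sf1  (Sf1 (Sf) sets flow on bond)
#0 →J1  (J1 flow already set via bond 5)
#1 →J1  (J1 flow already set via bond 5)
#2 →I1  (I1 integral (f out))
#4 →J2  (C2 integral (e out))
#3 →R1  (J2 effort already set via bond 4)

3  (C1, C2, I1 all integral)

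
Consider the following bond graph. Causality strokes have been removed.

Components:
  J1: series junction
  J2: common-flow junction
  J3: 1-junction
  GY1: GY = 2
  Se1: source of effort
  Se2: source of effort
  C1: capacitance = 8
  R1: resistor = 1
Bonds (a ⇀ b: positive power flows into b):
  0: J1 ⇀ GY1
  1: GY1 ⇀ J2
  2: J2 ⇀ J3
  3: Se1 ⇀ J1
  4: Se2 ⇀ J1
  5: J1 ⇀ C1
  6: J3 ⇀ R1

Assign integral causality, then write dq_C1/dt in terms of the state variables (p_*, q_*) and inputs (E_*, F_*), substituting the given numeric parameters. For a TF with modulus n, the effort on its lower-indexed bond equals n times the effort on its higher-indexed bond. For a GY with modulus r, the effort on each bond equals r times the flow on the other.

bond 3 stroke→J1  (source Se1 imposes e)
bond 4 stroke→J1  (Se2: effort source, stroke at far end)
bond 5 stroke→J1  (C1 outputs effort q/C1)
bond 0 stroke→GY1  (only one flow-in slot at J1)
bond 1 stroke→GY1  (GY1 both-in/both-out from 0)
bond 2 stroke→J2  (J2: bond 1 brought flow, rest push out)
bond 6 stroke→J3  (common-f at J3 fixed by 2)

dq_C1/dt = E_Se1/4 + E_Se2/4 - q_C1/32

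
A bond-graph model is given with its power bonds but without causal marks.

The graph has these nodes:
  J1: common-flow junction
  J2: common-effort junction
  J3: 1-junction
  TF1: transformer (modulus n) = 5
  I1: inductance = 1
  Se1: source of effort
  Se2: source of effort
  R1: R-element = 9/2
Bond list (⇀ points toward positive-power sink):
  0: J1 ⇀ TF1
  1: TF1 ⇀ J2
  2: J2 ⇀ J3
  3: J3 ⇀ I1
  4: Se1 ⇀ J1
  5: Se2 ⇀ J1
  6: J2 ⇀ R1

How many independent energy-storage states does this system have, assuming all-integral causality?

bond 4 →J1  (Se1 (Se) sets effort on bond)
bond 5 →J1  (Se2 fixes effort; stroke away)
bond 0 →TF1  (J1: last free bond brings flow in)
bond 1 →J2  (TF TF1: opposite of bond 0)
bond 2 →J3  (J2 effort already set via bond 1)
bond 6 →R1  (common-e at J2 fixed by 1)
bond 3 →I1  (J3: last free bond brings flow in)

1  (I1 all integral)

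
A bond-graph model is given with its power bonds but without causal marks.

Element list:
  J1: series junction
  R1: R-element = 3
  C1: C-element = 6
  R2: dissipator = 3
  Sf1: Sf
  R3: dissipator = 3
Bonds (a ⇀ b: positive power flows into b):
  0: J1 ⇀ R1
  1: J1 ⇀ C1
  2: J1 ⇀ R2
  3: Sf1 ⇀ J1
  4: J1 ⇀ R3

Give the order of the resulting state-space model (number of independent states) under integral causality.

1  (C1 all integral)

bond 3 stroke→Sf1  (Sf1 fixes flow; stroke at Sf1)
bond 0 stroke→J1  (J1: bond 3 brought flow, rest push out)
bond 1 stroke→J1  (1-jn J1 has f-setter on 3)
bond 2 stroke→J1  (common-f at J1 fixed by 3)
bond 4 stroke→J1  (common-f at J1 fixed by 3)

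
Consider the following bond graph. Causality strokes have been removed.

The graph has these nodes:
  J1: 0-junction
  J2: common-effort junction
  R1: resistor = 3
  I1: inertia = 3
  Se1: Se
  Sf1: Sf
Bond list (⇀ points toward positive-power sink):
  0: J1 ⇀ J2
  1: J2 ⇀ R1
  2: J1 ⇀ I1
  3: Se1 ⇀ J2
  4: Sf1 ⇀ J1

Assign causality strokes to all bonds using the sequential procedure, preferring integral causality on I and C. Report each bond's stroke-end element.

#3 stroke→J2  (Se1 fixes effort; stroke away)
#4 stroke→Sf1  (source Sf1 imposes f)
#0 stroke→J1  (J2: bond 3 brought effort, rest push out)
#1 stroke→R1  (0-jn J2 has e-setter on 3)
#2 stroke→I1  (J1: bond 0 brought effort, rest push out)

bond 0 stroke at J1
bond 1 stroke at R1
bond 2 stroke at I1
bond 3 stroke at J2
bond 4 stroke at Sf1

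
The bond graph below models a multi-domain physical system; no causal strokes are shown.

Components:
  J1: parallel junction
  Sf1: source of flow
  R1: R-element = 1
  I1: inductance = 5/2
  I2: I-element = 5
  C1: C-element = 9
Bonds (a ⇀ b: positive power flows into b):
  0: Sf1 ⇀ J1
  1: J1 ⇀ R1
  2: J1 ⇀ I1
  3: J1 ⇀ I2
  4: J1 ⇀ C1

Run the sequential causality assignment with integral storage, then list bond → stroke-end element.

bond 0 stroke→Sf1  (Sf1: flow source, stroke at near end)
bond 2 stroke→I1  (I1 integral (f out))
bond 3 stroke→I2  (I2 integral (f out))
bond 4 stroke→J1  (C1 outputs effort q/C1)
bond 1 stroke→R1  (J1 effort already set via bond 4)

β0 stroke→Sf1
β1 stroke→R1
β2 stroke→I1
β3 stroke→I2
β4 stroke→J1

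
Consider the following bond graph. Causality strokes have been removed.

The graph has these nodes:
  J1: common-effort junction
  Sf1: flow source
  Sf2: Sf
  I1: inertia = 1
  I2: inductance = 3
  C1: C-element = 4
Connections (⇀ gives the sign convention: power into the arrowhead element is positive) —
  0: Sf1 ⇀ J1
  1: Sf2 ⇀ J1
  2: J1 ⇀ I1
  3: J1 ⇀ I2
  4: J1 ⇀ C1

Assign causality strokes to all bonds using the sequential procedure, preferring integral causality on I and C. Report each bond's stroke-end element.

b0 stroke at Sf1
b1 stroke at Sf2
b2 stroke at I1
b3 stroke at I2
b4 stroke at J1

#0 →Sf1  (source Sf1 imposes f)
#1 →Sf2  (Sf2: flow source, stroke at near end)
#2 →I1  (I1 integral (f out))
#3 →I2  (I2 integral (f out))
#4 →J1  (closing 0-jn rule on J1)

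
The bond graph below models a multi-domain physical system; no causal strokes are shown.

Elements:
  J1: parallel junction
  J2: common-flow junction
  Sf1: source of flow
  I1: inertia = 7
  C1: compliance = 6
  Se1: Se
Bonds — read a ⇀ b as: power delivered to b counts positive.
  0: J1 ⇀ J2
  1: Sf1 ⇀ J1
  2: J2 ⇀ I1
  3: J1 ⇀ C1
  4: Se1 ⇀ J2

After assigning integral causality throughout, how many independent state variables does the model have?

β1 →Sf1  (Sf1 fixes flow; stroke at Sf1)
β4 →J2  (Se1: effort source, stroke at far end)
β2 →I1  (I1: I, integral causality)
β0 →J2  (common-f at J2 fixed by 2)
β3 →J1  (J1 needs exactly one e-in)

2  (C1, I1 all integral)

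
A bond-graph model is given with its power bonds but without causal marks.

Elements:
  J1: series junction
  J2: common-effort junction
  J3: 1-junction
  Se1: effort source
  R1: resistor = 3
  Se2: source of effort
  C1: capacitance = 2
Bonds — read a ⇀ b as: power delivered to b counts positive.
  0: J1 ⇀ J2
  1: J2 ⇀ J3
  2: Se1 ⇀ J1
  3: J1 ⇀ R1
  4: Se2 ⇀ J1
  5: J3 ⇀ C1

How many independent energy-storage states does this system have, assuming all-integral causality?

#2 stroke at J1  (source Se1 imposes e)
#4 stroke at J1  (Se2 (Se) sets effort on bond)
#5 stroke at J3  (C1 integral (e out))
#1 stroke at J2  (closing 1-jn rule on J3)
#0 stroke at J1  (common-e at J2 fixed by 1)
#3 stroke at R1  (closing 1-jn rule on J1)

1  (C1 all integral)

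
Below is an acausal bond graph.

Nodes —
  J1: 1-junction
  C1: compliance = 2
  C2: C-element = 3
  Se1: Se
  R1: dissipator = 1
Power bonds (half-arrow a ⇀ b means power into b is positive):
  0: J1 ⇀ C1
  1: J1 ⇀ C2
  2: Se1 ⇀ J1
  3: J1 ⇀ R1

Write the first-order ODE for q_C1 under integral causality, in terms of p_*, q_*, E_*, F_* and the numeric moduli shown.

dq_C1/dt = E_Se1 - q_C1/2 - q_C2/3

#2 |J1  (Se1 (Se) sets effort on bond)
#0 |J1  (prefer integral on C1)
#1 |J1  (prefer integral on C2)
#3 |R1  (J1: last free bond brings flow in)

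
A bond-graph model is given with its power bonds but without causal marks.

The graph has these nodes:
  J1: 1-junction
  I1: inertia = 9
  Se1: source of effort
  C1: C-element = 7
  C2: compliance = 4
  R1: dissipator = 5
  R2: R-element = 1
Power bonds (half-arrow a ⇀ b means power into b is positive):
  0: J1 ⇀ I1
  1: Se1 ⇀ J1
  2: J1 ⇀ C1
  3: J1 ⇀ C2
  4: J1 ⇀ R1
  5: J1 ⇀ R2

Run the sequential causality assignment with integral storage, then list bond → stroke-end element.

b0 |I1
b1 |J1
b2 |J1
b3 |J1
b4 |J1
b5 |J1

b1 →J1  (source Se1 imposes e)
b0 →I1  (prefer integral on I1)
b2 →J1  (1-jn J1 has f-setter on 0)
b3 →J1  (J1 flow already set via bond 0)
b4 →J1  (J1: bond 0 brought flow, rest push out)
b5 →J1  (common-f at J1 fixed by 0)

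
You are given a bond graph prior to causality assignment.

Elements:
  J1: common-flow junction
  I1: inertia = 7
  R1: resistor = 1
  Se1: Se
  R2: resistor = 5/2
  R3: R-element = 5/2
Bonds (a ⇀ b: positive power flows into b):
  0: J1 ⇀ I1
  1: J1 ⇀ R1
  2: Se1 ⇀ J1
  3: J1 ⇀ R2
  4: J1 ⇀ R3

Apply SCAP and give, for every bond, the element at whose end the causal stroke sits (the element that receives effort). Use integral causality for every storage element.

β0 →I1
β1 →J1
β2 →J1
β3 →J1
β4 →J1

b2 stroke at J1  (Se1: effort source, stroke at far end)
b0 stroke at I1  (I1 outputs flow p/I1)
b1 stroke at J1  (common-f at J1 fixed by 0)
b3 stroke at J1  (J1: bond 0 brought flow, rest push out)
b4 stroke at J1  (J1 flow already set via bond 0)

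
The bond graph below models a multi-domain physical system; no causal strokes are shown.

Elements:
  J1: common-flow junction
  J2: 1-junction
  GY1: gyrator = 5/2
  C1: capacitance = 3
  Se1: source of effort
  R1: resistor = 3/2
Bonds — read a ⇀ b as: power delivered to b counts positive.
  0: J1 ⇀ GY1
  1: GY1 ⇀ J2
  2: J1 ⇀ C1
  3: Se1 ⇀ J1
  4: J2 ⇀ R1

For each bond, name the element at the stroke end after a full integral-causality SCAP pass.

β3 stroke→J1  (Se1: effort source, stroke at far end)
β2 stroke→J1  (C1 integral (e out))
β0 stroke→GY1  (only one flow-in slot at J1)
β1 stroke→GY1  (GY1 both-in/both-out from 0)
β4 stroke→J2  (J2 flow already set via bond 1)

bond 0 →GY1
bond 1 →GY1
bond 2 →J1
bond 3 →J1
bond 4 →J2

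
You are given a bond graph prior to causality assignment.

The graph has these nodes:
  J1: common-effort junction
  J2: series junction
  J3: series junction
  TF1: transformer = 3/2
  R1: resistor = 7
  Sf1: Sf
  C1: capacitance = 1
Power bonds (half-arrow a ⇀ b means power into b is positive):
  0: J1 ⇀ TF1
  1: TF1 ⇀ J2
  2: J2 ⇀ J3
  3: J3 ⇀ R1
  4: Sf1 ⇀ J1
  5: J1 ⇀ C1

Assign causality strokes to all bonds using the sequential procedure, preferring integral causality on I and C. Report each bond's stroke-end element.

#0 stroke at TF1
#1 stroke at J2
#2 stroke at J3
#3 stroke at R1
#4 stroke at Sf1
#5 stroke at J1

#4 stroke→Sf1  (Sf1 fixes flow; stroke at Sf1)
#5 stroke→J1  (C1 outputs effort q/C1)
#0 stroke→TF1  (common-e at J1 fixed by 5)
#1 stroke→J2  (through TF1, causality passes straight; one stroke at TF1)
#2 stroke→J3  (J2 needs exactly one f-in)
#3 stroke→R1  (J3: last free bond brings flow in)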